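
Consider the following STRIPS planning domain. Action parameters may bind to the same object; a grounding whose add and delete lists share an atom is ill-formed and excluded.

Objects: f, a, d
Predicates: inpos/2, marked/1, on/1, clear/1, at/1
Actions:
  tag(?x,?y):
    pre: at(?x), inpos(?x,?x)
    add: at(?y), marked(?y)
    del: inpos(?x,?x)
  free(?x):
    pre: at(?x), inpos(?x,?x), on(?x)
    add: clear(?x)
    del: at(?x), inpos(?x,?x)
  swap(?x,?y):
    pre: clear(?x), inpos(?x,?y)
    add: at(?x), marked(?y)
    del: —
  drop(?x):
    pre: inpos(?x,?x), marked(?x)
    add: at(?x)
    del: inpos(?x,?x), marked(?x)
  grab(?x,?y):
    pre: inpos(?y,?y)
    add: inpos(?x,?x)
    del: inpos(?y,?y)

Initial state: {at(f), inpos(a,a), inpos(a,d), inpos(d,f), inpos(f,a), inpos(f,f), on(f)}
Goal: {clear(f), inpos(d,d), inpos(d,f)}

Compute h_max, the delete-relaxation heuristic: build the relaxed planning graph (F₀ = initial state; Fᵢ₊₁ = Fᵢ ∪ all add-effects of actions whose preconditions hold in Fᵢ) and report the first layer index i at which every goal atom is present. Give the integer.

F0 = init (7 atoms)
F1 = F0 ∪ {at(a), at(d), clear(f), inpos(d,d), marked(a), marked(d), marked(f)}  (14 atoms)
goal ⊆ F1  ⇒  h_max = 1

1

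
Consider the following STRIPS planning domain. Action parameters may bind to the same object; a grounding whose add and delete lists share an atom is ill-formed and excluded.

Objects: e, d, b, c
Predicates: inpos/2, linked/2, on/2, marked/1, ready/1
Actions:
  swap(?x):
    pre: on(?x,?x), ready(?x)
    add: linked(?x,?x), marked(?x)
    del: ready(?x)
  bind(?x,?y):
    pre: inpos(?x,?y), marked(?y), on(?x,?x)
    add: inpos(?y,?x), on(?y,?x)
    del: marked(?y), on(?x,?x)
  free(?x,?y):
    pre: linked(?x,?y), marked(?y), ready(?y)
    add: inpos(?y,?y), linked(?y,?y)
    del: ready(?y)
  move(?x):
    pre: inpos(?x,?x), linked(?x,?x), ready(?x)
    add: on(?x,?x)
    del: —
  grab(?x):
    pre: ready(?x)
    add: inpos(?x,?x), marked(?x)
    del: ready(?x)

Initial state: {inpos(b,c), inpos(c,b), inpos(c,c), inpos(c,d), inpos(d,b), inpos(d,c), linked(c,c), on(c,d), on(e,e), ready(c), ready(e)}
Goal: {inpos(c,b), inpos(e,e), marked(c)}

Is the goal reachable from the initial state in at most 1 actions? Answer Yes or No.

1. grab(e)  →  {inpos(b,c), inpos(c,b), inpos(c,c), inpos(c,d), inpos(d,b), inpos(d,c), inpos(e,e), linked(c,c), marked(e), on(c,d), on(e,e), ready(c)}
2. grab(c)  →  {inpos(b,c), inpos(c,b), inpos(c,c), inpos(c,d), inpos(d,b), inpos(d,c), inpos(e,e), linked(c,c), marked(c), marked(e), on(c,d), on(e,e)}
optimal plan length = 2; 2 > 1

No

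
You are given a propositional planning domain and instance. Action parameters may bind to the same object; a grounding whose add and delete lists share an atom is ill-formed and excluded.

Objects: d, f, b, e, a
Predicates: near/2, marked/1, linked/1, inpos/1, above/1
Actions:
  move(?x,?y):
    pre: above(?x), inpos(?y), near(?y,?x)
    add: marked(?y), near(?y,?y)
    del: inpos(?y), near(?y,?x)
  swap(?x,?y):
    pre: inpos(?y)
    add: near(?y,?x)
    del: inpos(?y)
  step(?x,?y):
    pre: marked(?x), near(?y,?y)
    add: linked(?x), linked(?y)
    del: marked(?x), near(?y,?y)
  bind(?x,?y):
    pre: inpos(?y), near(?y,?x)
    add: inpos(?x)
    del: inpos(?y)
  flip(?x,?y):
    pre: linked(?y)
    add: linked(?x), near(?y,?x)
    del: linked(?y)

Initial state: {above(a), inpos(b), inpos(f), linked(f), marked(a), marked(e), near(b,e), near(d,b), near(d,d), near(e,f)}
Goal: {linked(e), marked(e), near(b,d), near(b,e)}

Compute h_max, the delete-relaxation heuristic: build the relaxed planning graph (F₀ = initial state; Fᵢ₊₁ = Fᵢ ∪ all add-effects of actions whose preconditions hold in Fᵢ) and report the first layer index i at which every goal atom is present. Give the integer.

F0 = init (10 atoms)
F1 = F0 ∪ {inpos(e), linked(a), linked(b), linked(d), linked(e), near(b,a), near(b,b), near(b,d), near(b,f), near(f,a), near(f,b), near(f,d), near(f,e), near(f,f)}  (24 atoms)
goal ⊆ F1  ⇒  h_max = 1

1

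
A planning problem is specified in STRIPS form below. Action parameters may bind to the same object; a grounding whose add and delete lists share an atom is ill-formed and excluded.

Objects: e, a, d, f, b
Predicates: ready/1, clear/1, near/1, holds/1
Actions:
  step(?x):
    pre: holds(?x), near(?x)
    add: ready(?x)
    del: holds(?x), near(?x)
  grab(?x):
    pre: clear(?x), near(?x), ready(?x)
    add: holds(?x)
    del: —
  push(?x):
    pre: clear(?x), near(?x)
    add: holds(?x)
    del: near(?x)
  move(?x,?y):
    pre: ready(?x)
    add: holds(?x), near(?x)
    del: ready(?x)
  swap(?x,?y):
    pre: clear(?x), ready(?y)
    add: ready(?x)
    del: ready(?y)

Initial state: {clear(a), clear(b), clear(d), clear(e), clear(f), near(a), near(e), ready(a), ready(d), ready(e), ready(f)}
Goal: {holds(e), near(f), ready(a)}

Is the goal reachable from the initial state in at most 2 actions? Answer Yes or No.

1. grab(e)  →  {clear(a), clear(b), clear(d), clear(e), clear(f), holds(e), near(a), near(e), ready(a), ready(d), ready(e), ready(f)}
2. move(f,e)  →  {clear(a), clear(b), clear(d), clear(e), clear(f), holds(e), holds(f), near(a), near(e), near(f), ready(a), ready(d), ready(e)}
optimal plan length = 2; 2 ≤ 2

Yes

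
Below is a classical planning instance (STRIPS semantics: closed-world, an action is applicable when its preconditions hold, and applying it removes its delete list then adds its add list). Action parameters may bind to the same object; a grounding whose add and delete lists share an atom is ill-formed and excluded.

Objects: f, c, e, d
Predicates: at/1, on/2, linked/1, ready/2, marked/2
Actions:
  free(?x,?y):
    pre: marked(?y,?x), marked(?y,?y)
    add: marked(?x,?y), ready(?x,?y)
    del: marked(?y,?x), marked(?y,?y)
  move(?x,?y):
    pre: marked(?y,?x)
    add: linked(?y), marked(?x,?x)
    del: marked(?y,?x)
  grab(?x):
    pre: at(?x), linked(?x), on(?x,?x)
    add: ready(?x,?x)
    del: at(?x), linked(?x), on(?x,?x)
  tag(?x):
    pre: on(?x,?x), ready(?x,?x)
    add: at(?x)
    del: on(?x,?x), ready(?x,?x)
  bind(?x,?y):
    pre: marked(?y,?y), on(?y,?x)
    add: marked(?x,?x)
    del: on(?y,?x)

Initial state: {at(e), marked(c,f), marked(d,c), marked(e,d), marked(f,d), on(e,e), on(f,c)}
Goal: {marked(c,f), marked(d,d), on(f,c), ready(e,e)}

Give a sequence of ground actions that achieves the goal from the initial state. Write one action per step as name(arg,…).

1. move(d,e)  →  {at(e), linked(e), marked(c,f), marked(d,c), marked(d,d), marked(f,d), on(e,e), on(f,c)}
2. grab(e)  →  {marked(c,f), marked(d,c), marked(d,d), marked(f,d), on(f,c), ready(e,e)}

move(d,e); grab(e)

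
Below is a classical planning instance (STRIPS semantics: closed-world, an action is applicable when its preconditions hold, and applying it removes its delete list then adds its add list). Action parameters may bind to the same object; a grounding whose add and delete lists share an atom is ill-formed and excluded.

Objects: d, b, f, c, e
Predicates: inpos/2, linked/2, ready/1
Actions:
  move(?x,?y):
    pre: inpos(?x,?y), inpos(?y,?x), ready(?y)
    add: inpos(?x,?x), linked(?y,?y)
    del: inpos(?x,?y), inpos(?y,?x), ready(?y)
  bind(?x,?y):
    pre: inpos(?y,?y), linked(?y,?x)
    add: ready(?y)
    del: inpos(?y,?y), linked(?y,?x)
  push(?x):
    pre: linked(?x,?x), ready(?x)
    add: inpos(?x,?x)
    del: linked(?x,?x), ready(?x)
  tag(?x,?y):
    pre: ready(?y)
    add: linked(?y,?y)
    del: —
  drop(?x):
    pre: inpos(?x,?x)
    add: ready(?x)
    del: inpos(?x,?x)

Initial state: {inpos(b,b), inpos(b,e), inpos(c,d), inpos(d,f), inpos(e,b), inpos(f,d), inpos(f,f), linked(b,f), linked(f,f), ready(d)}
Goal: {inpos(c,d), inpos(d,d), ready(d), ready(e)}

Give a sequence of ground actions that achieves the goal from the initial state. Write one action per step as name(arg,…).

bind(f,b); move(e,b); bind(f,f); move(d,f); drop(e)

1. bind(f,b)  →  {inpos(b,e), inpos(c,d), inpos(d,f), inpos(e,b), inpos(f,d), inpos(f,f), linked(f,f), ready(b), ready(d)}
2. move(e,b)  →  {inpos(c,d), inpos(d,f), inpos(e,e), inpos(f,d), inpos(f,f), linked(b,b), linked(f,f), ready(d)}
3. bind(f,f)  →  {inpos(c,d), inpos(d,f), inpos(e,e), inpos(f,d), linked(b,b), ready(d), ready(f)}
4. move(d,f)  →  {inpos(c,d), inpos(d,d), inpos(e,e), linked(b,b), linked(f,f), ready(d)}
5. drop(e)  →  {inpos(c,d), inpos(d,d), linked(b,b), linked(f,f), ready(d), ready(e)}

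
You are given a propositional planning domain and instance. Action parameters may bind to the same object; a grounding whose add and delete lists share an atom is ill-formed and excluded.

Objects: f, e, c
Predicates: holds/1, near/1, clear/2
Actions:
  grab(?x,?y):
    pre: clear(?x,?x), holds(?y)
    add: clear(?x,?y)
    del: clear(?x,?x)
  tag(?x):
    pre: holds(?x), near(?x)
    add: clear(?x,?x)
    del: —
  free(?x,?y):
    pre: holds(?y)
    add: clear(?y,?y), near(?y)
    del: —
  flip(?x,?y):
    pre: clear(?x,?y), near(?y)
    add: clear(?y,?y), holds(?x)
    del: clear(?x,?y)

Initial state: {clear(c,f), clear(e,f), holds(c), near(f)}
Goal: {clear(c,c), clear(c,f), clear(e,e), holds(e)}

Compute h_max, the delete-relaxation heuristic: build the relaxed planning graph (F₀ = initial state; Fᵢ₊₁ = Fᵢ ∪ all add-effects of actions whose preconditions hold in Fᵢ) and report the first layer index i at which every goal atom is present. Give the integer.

2

F0 = init (4 atoms)
F1 = F0 ∪ {clear(c,c), clear(f,f), holds(e), near(c)}  (8 atoms)
F2 = F1 ∪ {clear(c,e), clear(e,e), clear(f,c), clear(f,e), near(e)}  (13 atoms)
goal ⊆ F2  ⇒  h_max = 2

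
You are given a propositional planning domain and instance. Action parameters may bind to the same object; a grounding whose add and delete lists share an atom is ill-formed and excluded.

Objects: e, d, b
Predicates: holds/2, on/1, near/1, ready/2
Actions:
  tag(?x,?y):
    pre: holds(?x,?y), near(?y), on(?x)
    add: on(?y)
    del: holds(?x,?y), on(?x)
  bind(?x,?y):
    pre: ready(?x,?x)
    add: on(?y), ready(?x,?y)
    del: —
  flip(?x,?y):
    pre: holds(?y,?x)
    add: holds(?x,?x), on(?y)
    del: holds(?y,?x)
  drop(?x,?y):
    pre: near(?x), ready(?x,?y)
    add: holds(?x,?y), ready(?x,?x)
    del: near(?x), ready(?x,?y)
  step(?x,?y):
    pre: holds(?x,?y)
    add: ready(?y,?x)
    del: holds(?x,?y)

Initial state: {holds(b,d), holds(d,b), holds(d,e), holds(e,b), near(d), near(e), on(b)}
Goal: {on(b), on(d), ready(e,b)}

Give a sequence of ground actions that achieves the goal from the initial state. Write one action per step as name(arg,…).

flip(e,d); step(e,e); bind(e,b)

1. flip(e,d)  →  {holds(b,d), holds(d,b), holds(e,b), holds(e,e), near(d), near(e), on(b), on(d)}
2. step(e,e)  →  {holds(b,d), holds(d,b), holds(e,b), near(d), near(e), on(b), on(d), ready(e,e)}
3. bind(e,b)  →  {holds(b,d), holds(d,b), holds(e,b), near(d), near(e), on(b), on(d), ready(e,b), ready(e,e)}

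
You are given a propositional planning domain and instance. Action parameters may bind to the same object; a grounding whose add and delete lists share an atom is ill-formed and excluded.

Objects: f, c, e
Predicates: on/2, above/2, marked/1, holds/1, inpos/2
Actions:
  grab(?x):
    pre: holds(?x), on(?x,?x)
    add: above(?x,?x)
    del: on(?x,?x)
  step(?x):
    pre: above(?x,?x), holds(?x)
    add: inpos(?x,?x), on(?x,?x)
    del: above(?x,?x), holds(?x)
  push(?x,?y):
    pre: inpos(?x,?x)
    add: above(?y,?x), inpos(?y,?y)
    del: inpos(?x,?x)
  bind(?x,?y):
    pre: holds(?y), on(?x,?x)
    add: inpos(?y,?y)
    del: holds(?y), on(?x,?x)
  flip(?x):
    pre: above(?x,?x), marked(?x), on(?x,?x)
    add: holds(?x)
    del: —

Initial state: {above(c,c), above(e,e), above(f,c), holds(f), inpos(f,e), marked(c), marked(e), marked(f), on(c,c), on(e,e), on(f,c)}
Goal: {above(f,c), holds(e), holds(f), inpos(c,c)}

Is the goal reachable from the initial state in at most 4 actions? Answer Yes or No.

Yes

1. flip(c)  →  {above(c,c), above(e,e), above(f,c), holds(c), holds(f), inpos(f,e), marked(c), marked(e), marked(f), on(c,c), on(e,e), on(f,c)}
2. step(c)  →  {above(e,e), above(f,c), holds(f), inpos(c,c), inpos(f,e), marked(c), marked(e), marked(f), on(c,c), on(e,e), on(f,c)}
3. flip(e)  →  {above(e,e), above(f,c), holds(e), holds(f), inpos(c,c), inpos(f,e), marked(c), marked(e), marked(f), on(c,c), on(e,e), on(f,c)}
optimal plan length = 3; 3 ≤ 4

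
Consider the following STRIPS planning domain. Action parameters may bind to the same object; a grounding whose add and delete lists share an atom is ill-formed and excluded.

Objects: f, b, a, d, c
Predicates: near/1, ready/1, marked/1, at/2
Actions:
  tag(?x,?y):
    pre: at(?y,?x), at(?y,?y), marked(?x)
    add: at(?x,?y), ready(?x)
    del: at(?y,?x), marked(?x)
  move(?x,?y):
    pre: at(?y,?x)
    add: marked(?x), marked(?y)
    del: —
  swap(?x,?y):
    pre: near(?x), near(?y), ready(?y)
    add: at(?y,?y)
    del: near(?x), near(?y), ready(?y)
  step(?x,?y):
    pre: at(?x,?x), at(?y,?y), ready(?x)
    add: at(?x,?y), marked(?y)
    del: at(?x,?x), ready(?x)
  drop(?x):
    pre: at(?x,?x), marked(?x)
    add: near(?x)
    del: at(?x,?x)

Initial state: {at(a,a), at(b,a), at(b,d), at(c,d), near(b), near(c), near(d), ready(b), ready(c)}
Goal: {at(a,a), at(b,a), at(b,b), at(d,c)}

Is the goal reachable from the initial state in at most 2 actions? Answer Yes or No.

1. move(d,b)  →  {at(a,a), at(b,a), at(b,d), at(c,d), marked(b), marked(d), near(b), near(c), near(d), ready(b), ready(c)}
2. swap(b,b)  →  {at(a,a), at(b,a), at(b,b), at(b,d), at(c,d), marked(b), marked(d), near(c), near(d), ready(c)}
3. swap(d,c)  →  {at(a,a), at(b,a), at(b,b), at(b,d), at(c,c), at(c,d), marked(b), marked(d)}
4. tag(d,c)  →  {at(a,a), at(b,a), at(b,b), at(b,d), at(c,c), at(d,c), marked(b), ready(d)}
optimal plan length = 4; 4 > 2

No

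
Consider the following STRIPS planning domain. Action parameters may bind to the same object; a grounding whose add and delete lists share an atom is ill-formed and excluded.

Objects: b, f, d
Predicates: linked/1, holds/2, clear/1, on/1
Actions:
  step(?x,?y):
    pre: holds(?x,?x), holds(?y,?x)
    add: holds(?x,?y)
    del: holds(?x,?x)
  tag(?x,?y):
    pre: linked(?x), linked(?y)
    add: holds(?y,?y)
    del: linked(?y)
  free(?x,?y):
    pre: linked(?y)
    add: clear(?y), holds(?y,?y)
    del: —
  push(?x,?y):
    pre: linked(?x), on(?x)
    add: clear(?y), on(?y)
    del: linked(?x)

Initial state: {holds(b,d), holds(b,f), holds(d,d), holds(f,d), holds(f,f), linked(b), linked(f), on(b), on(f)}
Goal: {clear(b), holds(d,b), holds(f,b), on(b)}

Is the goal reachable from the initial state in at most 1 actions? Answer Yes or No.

No

1. step(f,b)  →  {holds(b,d), holds(b,f), holds(d,d), holds(f,b), holds(f,d), linked(b), linked(f), on(b), on(f)}
2. step(d,b)  →  {holds(b,d), holds(b,f), holds(d,b), holds(f,b), holds(f,d), linked(b), linked(f), on(b), on(f)}
3. free(b,b)  →  {clear(b), holds(b,b), holds(b,d), holds(b,f), holds(d,b), holds(f,b), holds(f,d), linked(b), linked(f), on(b), on(f)}
optimal plan length = 3; 3 > 1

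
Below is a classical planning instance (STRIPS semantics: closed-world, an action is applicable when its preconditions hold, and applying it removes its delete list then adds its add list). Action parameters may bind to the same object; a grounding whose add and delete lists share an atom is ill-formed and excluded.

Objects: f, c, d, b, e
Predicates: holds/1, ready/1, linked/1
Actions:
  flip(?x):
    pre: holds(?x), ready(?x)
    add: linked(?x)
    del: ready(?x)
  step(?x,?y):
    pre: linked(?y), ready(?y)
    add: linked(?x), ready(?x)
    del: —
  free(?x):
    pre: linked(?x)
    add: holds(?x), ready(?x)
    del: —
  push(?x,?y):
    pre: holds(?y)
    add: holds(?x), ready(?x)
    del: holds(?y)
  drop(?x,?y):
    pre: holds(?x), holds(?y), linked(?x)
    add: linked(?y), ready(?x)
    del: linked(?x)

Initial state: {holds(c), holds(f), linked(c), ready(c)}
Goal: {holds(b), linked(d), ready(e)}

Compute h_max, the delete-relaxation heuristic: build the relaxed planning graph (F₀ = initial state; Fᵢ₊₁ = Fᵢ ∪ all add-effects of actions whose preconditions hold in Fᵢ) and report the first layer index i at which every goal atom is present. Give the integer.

F0 = init (4 atoms)
F1 = F0 ∪ {holds(b), holds(d), holds(e), linked(b), linked(d), linked(e), linked(f), ready(b), ready(d), ready(e), ready(f)}  (15 atoms)
goal ⊆ F1  ⇒  h_max = 1

1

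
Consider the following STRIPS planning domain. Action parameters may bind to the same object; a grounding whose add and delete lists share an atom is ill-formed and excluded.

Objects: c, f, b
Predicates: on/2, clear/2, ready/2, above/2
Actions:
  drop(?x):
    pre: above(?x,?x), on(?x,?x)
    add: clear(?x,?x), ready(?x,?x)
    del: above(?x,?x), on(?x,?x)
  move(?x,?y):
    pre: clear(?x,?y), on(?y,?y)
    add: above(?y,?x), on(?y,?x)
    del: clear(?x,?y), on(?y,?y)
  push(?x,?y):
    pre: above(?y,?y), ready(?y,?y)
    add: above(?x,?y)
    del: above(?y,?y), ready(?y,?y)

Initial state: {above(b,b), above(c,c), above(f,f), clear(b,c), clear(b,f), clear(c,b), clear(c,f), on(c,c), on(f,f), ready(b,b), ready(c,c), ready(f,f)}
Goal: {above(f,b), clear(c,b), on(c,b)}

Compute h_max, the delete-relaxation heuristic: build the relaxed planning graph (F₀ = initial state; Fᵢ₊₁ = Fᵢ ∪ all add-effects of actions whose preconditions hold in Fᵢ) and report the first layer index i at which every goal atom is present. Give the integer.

1

F0 = init (12 atoms)
F1 = F0 ∪ {above(b,c), above(b,f), above(c,b), above(c,f), above(f,b), above(f,c), clear(c,c), clear(f,f), on(c,b), on(f,b), on(f,c)}  (23 atoms)
goal ⊆ F1  ⇒  h_max = 1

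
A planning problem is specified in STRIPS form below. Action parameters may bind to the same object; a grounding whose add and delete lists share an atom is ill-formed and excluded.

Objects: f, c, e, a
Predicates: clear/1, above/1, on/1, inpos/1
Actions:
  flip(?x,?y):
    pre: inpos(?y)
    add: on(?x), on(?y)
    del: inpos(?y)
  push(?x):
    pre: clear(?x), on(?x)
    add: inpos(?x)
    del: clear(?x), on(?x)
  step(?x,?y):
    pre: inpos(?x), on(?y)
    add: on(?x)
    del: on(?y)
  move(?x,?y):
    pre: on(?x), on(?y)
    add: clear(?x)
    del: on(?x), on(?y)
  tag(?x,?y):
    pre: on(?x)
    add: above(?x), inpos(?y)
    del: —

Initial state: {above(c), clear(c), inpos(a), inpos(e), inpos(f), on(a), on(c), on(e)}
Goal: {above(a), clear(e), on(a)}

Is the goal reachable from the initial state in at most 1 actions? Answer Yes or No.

No

1. move(e,c)  →  {above(c), clear(c), clear(e), inpos(a), inpos(e), inpos(f), on(a)}
2. tag(a,f)  →  {above(a), above(c), clear(c), clear(e), inpos(a), inpos(e), inpos(f), on(a)}
optimal plan length = 2; 2 > 1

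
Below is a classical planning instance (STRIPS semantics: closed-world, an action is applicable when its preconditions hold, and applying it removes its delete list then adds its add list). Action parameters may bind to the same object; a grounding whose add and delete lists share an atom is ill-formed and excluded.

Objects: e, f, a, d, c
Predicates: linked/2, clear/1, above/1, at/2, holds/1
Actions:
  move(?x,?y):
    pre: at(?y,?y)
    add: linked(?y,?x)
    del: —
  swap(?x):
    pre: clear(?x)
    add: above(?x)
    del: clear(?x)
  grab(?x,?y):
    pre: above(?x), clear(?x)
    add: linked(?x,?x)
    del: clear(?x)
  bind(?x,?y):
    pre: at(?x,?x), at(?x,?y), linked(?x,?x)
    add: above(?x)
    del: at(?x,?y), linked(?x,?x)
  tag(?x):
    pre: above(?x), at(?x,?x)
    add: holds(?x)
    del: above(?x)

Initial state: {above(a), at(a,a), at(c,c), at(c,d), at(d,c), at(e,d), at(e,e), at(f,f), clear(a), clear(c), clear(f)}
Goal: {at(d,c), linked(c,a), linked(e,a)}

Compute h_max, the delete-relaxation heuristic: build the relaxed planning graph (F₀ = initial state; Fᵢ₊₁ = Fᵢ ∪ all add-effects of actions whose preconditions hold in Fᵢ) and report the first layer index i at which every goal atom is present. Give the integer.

1

F0 = init (11 atoms)
F1 = F0 ∪ {above(c), above(f), holds(a), linked(a,a), linked(a,c), linked(a,d), linked(a,e), linked(a,f), linked(c,a), linked(c,c), linked(c,d), linked(c,e), linked(c,f), linked(e,a), linked(e,c), linked(e,d), linked(e,e), linked(e,f), linked(f,a), linked(f,c), linked(f,d), linked(f,e), linked(f,f)}  (34 atoms)
goal ⊆ F1  ⇒  h_max = 1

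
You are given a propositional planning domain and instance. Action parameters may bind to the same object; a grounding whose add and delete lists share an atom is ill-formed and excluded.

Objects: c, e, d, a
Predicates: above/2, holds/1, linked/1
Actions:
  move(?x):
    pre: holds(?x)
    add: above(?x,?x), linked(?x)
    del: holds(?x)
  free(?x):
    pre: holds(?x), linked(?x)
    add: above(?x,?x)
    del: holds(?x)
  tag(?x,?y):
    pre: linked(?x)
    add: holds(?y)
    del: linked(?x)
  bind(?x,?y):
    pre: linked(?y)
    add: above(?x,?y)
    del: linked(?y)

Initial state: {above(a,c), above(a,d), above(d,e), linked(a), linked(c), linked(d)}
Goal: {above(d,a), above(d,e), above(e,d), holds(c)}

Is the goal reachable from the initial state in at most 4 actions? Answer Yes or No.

Yes

1. tag(c,c)  →  {above(a,c), above(a,d), above(d,e), holds(c), linked(a), linked(d)}
2. bind(e,d)  →  {above(a,c), above(a,d), above(d,e), above(e,d), holds(c), linked(a)}
3. bind(d,a)  →  {above(a,c), above(a,d), above(d,a), above(d,e), above(e,d), holds(c)}
optimal plan length = 3; 3 ≤ 4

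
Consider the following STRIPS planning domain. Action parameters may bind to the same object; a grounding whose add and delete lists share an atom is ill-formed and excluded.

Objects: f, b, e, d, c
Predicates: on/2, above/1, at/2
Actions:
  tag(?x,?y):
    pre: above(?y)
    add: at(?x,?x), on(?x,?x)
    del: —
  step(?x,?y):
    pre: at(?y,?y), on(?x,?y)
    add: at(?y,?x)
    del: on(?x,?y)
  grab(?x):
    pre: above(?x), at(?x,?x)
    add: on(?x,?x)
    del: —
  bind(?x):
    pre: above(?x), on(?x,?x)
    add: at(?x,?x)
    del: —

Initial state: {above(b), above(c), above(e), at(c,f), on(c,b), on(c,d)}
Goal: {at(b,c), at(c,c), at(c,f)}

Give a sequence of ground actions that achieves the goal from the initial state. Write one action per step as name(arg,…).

1. tag(b,b)  →  {above(b), above(c), above(e), at(b,b), at(c,f), on(b,b), on(c,b), on(c,d)}
2. tag(c,b)  →  {above(b), above(c), above(e), at(b,b), at(c,c), at(c,f), on(b,b), on(c,b), on(c,c), on(c,d)}
3. step(c,b)  →  {above(b), above(c), above(e), at(b,b), at(b,c), at(c,c), at(c,f), on(b,b), on(c,c), on(c,d)}

tag(b,b); tag(c,b); step(c,b)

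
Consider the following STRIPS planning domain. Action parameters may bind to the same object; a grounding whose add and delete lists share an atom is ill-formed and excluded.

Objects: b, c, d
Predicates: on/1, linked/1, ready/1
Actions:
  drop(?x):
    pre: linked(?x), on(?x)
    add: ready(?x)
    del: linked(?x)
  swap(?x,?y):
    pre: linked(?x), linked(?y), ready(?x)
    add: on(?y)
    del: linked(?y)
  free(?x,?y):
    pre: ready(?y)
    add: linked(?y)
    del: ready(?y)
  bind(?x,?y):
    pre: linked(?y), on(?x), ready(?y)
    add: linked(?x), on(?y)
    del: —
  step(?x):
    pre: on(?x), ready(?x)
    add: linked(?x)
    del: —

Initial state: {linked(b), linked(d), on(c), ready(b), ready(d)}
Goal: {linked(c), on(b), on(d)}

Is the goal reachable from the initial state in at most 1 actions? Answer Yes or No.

No

1. swap(b,b)  →  {linked(d), on(b), on(c), ready(b), ready(d)}
2. bind(c,d)  →  {linked(c), linked(d), on(b), on(c), on(d), ready(b), ready(d)}
optimal plan length = 2; 2 > 1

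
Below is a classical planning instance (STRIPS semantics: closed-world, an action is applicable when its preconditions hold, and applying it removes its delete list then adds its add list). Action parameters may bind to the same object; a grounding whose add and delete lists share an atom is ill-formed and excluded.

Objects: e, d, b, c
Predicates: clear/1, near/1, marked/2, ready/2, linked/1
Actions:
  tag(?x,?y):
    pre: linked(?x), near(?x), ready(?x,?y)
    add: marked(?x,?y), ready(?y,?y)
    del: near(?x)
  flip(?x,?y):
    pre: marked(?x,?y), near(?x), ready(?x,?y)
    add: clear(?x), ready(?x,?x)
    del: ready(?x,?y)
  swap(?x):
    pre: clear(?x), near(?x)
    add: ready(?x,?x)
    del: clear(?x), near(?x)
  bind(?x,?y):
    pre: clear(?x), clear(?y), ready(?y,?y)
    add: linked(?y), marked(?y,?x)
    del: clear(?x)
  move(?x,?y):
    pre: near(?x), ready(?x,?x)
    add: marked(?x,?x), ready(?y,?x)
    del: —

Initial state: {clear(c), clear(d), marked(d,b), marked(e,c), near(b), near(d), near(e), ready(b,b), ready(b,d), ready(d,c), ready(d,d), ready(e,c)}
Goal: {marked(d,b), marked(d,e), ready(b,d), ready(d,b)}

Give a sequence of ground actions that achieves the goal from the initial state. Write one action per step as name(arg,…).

flip(e,c); bind(e,d); move(b,d)

1. flip(e,c)  →  {clear(c), clear(d), clear(e), marked(d,b), marked(e,c), near(b), near(d), near(e), ready(b,b), ready(b,d), ready(d,c), ready(d,d), ready(e,e)}
2. bind(e,d)  →  {clear(c), clear(d), linked(d), marked(d,b), marked(d,e), marked(e,c), near(b), near(d), near(e), ready(b,b), ready(b,d), ready(d,c), ready(d,d), ready(e,e)}
3. move(b,d)  →  {clear(c), clear(d), linked(d), marked(b,b), marked(d,b), marked(d,e), marked(e,c), near(b), near(d), near(e), ready(b,b), ready(b,d), ready(d,b), ready(d,c), ready(d,d), ready(e,e)}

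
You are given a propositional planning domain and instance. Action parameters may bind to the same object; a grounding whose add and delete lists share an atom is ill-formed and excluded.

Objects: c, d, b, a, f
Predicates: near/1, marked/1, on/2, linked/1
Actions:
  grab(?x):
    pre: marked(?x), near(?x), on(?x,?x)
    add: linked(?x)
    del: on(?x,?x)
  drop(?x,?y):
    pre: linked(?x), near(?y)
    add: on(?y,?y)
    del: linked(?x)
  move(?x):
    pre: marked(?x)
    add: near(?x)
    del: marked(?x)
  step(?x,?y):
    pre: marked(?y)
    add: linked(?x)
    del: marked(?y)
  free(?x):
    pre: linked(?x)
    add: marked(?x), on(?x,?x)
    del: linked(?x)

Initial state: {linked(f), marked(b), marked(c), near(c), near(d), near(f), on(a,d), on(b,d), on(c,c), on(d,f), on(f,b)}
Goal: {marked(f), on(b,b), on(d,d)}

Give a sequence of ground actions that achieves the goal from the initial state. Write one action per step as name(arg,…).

1. grab(c)  →  {linked(c), linked(f), marked(b), marked(c), near(c), near(d), near(f), on(a,d), on(b,d), on(d,f), on(f,b)}
2. drop(c,d)  →  {linked(f), marked(b), marked(c), near(c), near(d), near(f), on(a,d), on(b,d), on(d,d), on(d,f), on(f,b)}
3. step(b,c)  →  {linked(b), linked(f), marked(b), near(c), near(d), near(f), on(a,d), on(b,d), on(d,d), on(d,f), on(f,b)}
4. free(b)  →  {linked(f), marked(b), near(c), near(d), near(f), on(a,d), on(b,b), on(b,d), on(d,d), on(d,f), on(f,b)}
5. free(f)  →  {marked(b), marked(f), near(c), near(d), near(f), on(a,d), on(b,b), on(b,d), on(d,d), on(d,f), on(f,b), on(f,f)}

grab(c); drop(c,d); step(b,c); free(b); free(f)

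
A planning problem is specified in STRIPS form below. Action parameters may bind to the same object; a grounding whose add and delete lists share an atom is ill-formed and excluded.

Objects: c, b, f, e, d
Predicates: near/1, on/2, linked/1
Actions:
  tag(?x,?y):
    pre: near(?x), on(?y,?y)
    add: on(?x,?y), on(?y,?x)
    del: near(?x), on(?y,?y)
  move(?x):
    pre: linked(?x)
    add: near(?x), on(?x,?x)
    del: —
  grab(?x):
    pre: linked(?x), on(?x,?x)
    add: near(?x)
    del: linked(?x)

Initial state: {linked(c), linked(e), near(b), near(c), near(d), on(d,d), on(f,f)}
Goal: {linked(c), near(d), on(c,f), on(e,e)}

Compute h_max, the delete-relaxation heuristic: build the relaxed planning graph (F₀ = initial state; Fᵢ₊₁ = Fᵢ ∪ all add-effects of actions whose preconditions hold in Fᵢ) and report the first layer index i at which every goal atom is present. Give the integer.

F0 = init (7 atoms)
F1 = F0 ∪ {near(e), on(b,d), on(b,f), on(c,c), on(c,d), on(c,f), on(d,b), on(d,c), on(d,f), on(e,e), on(f,b), on(f,c), on(f,d)}  (20 atoms)
goal ⊆ F1  ⇒  h_max = 1

1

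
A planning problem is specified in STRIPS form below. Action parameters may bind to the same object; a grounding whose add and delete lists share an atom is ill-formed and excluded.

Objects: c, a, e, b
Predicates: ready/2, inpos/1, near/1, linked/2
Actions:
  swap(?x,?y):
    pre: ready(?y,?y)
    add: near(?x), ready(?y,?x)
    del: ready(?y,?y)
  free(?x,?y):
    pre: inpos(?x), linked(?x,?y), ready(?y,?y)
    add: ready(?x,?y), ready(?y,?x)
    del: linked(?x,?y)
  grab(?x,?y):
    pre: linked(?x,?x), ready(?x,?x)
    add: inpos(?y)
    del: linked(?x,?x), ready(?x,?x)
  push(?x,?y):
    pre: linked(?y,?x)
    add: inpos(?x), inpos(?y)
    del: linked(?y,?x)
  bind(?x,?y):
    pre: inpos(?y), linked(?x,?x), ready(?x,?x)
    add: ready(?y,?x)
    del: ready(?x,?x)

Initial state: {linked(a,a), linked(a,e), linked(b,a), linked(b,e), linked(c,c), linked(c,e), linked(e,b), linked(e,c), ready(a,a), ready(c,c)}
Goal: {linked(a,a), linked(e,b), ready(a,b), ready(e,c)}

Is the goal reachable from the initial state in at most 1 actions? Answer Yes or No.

1. swap(b,a)  →  {linked(a,a), linked(a,e), linked(b,a), linked(b,e), linked(c,c), linked(c,e), linked(e,b), linked(e,c), near(b), ready(a,b), ready(c,c)}
2. push(c,e)  →  {inpos(c), inpos(e), linked(a,a), linked(a,e), linked(b,a), linked(b,e), linked(c,c), linked(c,e), linked(e,b), near(b), ready(a,b), ready(c,c)}
3. bind(c,e)  →  {inpos(c), inpos(e), linked(a,a), linked(a,e), linked(b,a), linked(b,e), linked(c,c), linked(c,e), linked(e,b), near(b), ready(a,b), ready(e,c)}
optimal plan length = 3; 3 > 1

No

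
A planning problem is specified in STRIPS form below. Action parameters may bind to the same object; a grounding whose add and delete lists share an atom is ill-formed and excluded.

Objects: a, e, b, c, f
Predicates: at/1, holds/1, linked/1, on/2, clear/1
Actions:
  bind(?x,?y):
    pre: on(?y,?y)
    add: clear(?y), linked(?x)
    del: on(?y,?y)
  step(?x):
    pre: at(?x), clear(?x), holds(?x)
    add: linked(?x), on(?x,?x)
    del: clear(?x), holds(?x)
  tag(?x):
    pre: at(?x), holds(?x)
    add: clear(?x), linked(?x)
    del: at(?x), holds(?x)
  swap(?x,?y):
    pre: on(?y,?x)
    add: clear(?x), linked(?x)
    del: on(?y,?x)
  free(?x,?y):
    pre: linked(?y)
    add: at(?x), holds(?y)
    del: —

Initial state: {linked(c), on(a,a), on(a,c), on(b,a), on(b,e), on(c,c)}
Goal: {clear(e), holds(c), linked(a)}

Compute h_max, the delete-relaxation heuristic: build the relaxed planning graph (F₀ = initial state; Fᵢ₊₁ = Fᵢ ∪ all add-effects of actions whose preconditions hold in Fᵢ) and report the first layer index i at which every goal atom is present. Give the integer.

F0 = init (6 atoms)
F1 = F0 ∪ {at(a), at(b), at(c), at(e), at(f), clear(a), clear(c), clear(e), holds(c), linked(a), linked(b), linked(e), linked(f)}  (19 atoms)
goal ⊆ F1  ⇒  h_max = 1

1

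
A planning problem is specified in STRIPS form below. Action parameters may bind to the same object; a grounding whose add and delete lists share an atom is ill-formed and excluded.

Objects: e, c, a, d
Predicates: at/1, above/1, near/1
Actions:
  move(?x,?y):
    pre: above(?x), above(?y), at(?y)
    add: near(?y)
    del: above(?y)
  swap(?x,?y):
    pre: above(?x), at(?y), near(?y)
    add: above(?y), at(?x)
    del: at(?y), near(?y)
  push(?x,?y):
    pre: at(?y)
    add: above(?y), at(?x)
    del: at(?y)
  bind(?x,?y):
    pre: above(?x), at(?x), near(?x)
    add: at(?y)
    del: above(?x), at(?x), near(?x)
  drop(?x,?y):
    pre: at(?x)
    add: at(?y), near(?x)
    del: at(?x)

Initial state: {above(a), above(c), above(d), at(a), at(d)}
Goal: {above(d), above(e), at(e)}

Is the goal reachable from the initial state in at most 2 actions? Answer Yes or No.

1. push(e,a)  →  {above(a), above(c), above(d), at(d), at(e)}
2. push(c,e)  →  {above(a), above(c), above(d), above(e), at(c), at(d)}
3. push(e,c)  →  {above(a), above(c), above(d), above(e), at(d), at(e)}
optimal plan length = 3; 3 > 2

No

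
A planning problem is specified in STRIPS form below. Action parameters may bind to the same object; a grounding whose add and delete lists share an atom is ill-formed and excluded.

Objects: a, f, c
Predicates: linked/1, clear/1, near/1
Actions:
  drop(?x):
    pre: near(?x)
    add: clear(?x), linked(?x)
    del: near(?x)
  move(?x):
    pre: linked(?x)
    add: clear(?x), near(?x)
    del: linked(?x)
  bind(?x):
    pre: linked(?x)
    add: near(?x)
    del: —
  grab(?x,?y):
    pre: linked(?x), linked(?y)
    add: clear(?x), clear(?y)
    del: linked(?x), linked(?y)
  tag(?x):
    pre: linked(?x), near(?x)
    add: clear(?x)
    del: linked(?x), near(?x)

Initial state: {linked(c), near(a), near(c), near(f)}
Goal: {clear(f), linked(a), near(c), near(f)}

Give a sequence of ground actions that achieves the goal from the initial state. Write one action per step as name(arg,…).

1. drop(a)  →  {clear(a), linked(a), linked(c), near(c), near(f)}
2. drop(f)  →  {clear(a), clear(f), linked(a), linked(c), linked(f), near(c)}
3. move(f)  →  {clear(a), clear(f), linked(a), linked(c), near(c), near(f)}

drop(a); drop(f); move(f)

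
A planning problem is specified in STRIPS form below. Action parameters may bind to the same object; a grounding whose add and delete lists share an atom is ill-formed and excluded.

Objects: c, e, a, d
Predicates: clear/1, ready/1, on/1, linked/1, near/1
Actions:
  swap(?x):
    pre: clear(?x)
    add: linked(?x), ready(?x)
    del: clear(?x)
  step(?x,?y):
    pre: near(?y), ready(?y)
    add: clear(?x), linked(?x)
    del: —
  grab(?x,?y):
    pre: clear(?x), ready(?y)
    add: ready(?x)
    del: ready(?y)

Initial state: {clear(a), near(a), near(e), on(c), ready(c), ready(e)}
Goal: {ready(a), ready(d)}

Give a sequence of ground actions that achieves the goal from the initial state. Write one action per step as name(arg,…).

1. swap(a)  →  {linked(a), near(a), near(e), on(c), ready(a), ready(c), ready(e)}
2. step(d,e)  →  {clear(d), linked(a), linked(d), near(a), near(e), on(c), ready(a), ready(c), ready(e)}
3. swap(d)  →  {linked(a), linked(d), near(a), near(e), on(c), ready(a), ready(c), ready(d), ready(e)}

swap(a); step(d,e); swap(d)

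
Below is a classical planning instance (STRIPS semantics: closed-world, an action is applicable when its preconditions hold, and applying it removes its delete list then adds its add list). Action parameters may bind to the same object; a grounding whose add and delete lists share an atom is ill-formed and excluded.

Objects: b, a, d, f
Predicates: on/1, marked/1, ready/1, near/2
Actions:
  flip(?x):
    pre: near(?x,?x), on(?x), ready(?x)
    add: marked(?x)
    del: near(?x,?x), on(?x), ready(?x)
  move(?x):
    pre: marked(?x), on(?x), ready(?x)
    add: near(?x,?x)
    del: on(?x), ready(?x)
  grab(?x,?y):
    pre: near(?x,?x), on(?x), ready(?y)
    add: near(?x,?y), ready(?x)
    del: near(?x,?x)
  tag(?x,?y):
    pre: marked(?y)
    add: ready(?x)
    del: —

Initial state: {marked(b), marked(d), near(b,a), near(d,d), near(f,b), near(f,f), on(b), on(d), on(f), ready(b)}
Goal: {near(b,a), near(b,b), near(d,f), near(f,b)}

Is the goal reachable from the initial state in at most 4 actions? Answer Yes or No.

1. move(b)  →  {marked(b), marked(d), near(b,a), near(b,b), near(d,d), near(f,b), near(f,f), on(d), on(f)}
2. tag(f,b)  →  {marked(b), marked(d), near(b,a), near(b,b), near(d,d), near(f,b), near(f,f), on(d), on(f), ready(f)}
3. grab(d,f)  →  {marked(b), marked(d), near(b,a), near(b,b), near(d,f), near(f,b), near(f,f), on(d), on(f), ready(d), ready(f)}
optimal plan length = 3; 3 ≤ 4

Yes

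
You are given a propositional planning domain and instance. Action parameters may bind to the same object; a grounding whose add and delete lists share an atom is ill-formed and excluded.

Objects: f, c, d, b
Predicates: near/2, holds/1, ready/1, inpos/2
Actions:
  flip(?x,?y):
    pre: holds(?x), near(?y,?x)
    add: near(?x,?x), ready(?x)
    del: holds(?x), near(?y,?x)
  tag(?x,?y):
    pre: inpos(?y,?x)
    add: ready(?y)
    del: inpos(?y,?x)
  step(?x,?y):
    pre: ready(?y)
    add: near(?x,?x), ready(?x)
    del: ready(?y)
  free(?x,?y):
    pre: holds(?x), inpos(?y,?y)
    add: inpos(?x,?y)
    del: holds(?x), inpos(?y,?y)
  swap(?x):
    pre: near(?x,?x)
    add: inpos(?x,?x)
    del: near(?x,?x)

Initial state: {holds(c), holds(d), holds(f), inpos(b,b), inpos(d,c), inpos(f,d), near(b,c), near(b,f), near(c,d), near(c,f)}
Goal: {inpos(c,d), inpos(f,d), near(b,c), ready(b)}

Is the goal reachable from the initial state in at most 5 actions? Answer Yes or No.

1. flip(d,c)  →  {holds(c), holds(f), inpos(b,b), inpos(d,c), inpos(f,d), near(b,c), near(b,f), near(c,f), near(d,d), ready(d)}
2. tag(b,b)  →  {holds(c), holds(f), inpos(d,c), inpos(f,d), near(b,c), near(b,f), near(c,f), near(d,d), ready(b), ready(d)}
3. swap(d)  →  {holds(c), holds(f), inpos(d,c), inpos(d,d), inpos(f,d), near(b,c), near(b,f), near(c,f), ready(b), ready(d)}
4. free(c,d)  →  {holds(f), inpos(c,d), inpos(d,c), inpos(f,d), near(b,c), near(b,f), near(c,f), ready(b), ready(d)}
optimal plan length = 4; 4 ≤ 5

Yes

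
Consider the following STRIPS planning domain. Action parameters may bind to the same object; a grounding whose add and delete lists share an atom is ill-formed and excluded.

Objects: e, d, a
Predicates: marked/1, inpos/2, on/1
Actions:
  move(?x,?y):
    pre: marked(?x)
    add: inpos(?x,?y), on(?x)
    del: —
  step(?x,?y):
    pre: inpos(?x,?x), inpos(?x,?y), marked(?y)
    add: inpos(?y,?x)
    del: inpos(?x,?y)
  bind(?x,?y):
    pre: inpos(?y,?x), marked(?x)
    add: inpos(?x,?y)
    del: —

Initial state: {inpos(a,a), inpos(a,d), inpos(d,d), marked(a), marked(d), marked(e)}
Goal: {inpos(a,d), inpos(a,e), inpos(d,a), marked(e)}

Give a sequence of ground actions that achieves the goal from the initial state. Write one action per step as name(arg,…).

1. move(d,a)  →  {inpos(a,a), inpos(a,d), inpos(d,a), inpos(d,d), marked(a), marked(d), marked(e), on(d)}
2. move(a,e)  →  {inpos(a,a), inpos(a,d), inpos(a,e), inpos(d,a), inpos(d,d), marked(a), marked(d), marked(e), on(a), on(d)}

move(d,a); move(a,e)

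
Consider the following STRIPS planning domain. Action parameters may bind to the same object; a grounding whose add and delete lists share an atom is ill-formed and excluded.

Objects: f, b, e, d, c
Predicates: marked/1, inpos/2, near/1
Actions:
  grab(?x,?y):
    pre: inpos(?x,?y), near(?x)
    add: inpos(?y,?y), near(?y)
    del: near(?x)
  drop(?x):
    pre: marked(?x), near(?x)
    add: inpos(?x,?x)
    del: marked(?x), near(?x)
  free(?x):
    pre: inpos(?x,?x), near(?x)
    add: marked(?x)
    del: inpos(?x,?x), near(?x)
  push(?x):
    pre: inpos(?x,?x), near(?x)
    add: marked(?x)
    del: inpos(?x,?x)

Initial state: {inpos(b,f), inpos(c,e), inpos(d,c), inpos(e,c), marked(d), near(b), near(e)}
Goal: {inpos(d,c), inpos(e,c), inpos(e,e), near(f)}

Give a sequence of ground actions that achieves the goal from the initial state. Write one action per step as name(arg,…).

grab(b,f); grab(e,c); grab(c,e)

1. grab(b,f)  →  {inpos(b,f), inpos(c,e), inpos(d,c), inpos(e,c), inpos(f,f), marked(d), near(e), near(f)}
2. grab(e,c)  →  {inpos(b,f), inpos(c,c), inpos(c,e), inpos(d,c), inpos(e,c), inpos(f,f), marked(d), near(c), near(f)}
3. grab(c,e)  →  {inpos(b,f), inpos(c,c), inpos(c,e), inpos(d,c), inpos(e,c), inpos(e,e), inpos(f,f), marked(d), near(e), near(f)}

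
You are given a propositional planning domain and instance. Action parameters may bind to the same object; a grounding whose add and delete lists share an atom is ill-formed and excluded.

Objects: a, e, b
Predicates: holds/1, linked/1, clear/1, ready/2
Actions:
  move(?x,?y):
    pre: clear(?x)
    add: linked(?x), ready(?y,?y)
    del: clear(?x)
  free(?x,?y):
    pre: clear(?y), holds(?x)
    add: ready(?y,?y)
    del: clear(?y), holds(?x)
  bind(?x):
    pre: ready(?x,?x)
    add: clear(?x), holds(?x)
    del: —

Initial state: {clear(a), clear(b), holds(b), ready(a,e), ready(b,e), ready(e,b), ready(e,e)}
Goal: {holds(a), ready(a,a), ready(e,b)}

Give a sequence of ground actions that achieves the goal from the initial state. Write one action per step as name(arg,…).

move(a,a); bind(a)

1. move(a,a)  →  {clear(b), holds(b), linked(a), ready(a,a), ready(a,e), ready(b,e), ready(e,b), ready(e,e)}
2. bind(a)  →  {clear(a), clear(b), holds(a), holds(b), linked(a), ready(a,a), ready(a,e), ready(b,e), ready(e,b), ready(e,e)}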